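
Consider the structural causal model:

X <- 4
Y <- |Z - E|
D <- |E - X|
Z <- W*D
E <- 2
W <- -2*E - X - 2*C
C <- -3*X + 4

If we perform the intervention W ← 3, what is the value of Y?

4

Under do(W=3), the mechanism W <- -2*E - X - 2*C is discarded; W is fixed at 3.
D = |E - X|  [with E=2, X=4]  = 2
Z = W*D  [with W=3, D=2]  = 6
Y = |Z - E|  [with Z=6, E=2]  = 4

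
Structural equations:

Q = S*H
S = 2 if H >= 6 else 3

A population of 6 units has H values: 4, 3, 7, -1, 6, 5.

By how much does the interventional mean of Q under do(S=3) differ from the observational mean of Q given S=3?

The intervention sets S=3 in all 6 units regardless of H. Recomputing Q per unit gives 12, 9, 21, -3, 18, 15; average 12.
E[Q|S=3] averages over only the 4 units with S=3 (H = 4, 3, -1, 5): Q = 12, 9, -3, 15, mean 8.25.
Difference = 12 − 8.25 = 3.75.

3.75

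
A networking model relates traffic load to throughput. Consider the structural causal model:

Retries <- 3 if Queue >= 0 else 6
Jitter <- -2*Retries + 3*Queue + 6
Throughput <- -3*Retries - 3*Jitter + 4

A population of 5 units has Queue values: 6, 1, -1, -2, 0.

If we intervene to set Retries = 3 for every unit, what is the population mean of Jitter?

2.4

The intervention sets Retries=3 in all 5 units regardless of Queue. Recomputing Jitter per unit gives 18, 3, -3, -6, 0; average 2.4.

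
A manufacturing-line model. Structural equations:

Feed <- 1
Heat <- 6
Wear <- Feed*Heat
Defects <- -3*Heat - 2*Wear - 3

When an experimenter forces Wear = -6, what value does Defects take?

The intervention breaks the incoming arrows to Wear: Wear <- Feed*Heat no longer applies, and Wear = -6.
Defects = -3*Heat - 2*Wear - 3  [with Heat=6, Wear=-6]  = -9

-9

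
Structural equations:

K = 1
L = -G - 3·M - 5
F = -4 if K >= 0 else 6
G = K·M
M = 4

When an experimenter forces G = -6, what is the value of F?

The intervention breaks the incoming arrows to G: G = K·M no longer applies, and G = -6.
F is not downstream of the intervention, so its value is determined by the original equations.
F = -4 if K >= 0 else 6  [with K=1]  = -4

-4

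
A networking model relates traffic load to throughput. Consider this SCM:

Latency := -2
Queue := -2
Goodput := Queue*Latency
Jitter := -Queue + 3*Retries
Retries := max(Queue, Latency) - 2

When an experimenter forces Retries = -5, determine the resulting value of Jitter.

-13

The intervention breaks the incoming arrows to Retries: Retries := max(Queue, Latency) - 2 no longer applies, and Retries = -5.
Jitter = -Queue + 3*Retries  [with Queue=-2, Retries=-5]  = -13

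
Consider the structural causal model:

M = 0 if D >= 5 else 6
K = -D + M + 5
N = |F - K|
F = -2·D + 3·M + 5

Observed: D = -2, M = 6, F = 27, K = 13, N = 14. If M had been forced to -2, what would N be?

2

do(M=-2) replaces the equation M = 0 if D >= 5 else 6 with the constant M = -2.
F = -2·D + 3·M + 5  [with D=-2, M=-2]  = 3
K = -D + M + 5  [with D=-2, M=-2]  = 5
N = |F - K|  [with F=3, K=5]  = 2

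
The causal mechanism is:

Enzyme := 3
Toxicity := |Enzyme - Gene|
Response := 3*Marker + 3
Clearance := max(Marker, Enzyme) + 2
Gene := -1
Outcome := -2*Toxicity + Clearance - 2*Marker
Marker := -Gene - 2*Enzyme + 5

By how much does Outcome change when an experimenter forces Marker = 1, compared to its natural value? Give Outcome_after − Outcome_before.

The intervention breaks the incoming arrows to Marker: Marker := -Gene - 2*Enzyme + 5 no longer applies, and Marker = 1.
Toxicity = |Enzyme - Gene|  [with Enzyme=3, Gene=-1]  = 4
Clearance = max(Marker, Enzyme) + 2  [with Marker=1, Enzyme=3]  = 5
Outcome = -2*Toxicity + Clearance - 2*Marker  [with Toxicity=4, Clearance=5, Marker=1]  = -5
Without intervention: Marker = -Gene - 2*Enzyme + 5  [with Gene=-1, Enzyme=3]  = 0; Toxicity = |Enzyme - Gene|  [with Enzyme=3, Gene=-1]  = 4; Clearance = max(Marker, Enzyme) + 2  [with Marker=0, Enzyme=3]  = 5; Outcome = -2*Toxicity + Clearance - 2*Marker  [with Toxicity=4, Clearance=5, Marker=0]  = -3.
Change = -5 − (-3) = -2.

-2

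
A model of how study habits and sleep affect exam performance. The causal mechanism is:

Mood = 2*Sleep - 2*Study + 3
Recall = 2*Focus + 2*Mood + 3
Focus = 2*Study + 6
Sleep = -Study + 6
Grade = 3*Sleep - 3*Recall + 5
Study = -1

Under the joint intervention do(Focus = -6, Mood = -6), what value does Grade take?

Setting Focus = -6, Mood = -6 by intervention discards those variables' equations.
Sleep = -Study + 6  [with Study=-1]  = 7
Recall = 2*Focus + 2*Mood + 3  [with Focus=-6, Mood=-6]  = -21
Grade = 3*Sleep - 3*Recall + 5  [with Sleep=7, Recall=-21]  = 89

89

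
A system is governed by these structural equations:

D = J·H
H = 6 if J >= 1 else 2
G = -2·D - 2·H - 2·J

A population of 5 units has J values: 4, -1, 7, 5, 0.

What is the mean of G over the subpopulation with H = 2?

-1

Conditioning on H=2 selects the 2 unit(s) with J ∈ {-1, 0}. Their G values: 2, -4. Mean = -1.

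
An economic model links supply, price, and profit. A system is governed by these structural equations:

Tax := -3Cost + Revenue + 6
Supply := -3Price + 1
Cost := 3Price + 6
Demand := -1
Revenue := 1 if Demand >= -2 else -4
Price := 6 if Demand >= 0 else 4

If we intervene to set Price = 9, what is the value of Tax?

-92

Under do(Price=9), the mechanism Price := 6 if Demand >= 0 else 4 is discarded; Price is fixed at 9.
Cost = 3Price + 6  [with Price=9]  = 33
Revenue = 1 if Demand >= -2 else -4  [with Demand=-1]  = 1
Tax = -3Cost + Revenue + 6  [with Cost=33, Revenue=1]  = -92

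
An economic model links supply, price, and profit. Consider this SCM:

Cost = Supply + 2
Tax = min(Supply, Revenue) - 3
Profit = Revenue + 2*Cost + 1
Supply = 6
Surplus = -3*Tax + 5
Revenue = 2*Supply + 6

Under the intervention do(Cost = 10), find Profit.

do(Cost=10) replaces the equation Cost = Supply + 2 with the constant Cost = 10.
Revenue = 2*Supply + 6  [with Supply=6]  = 18
Profit = Revenue + 2*Cost + 1  [with Revenue=18, Cost=10]  = 39

39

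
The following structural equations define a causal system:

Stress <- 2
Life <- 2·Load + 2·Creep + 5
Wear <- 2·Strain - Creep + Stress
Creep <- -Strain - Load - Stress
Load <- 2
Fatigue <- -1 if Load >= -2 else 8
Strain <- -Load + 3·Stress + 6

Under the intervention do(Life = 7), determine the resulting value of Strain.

10

Intervening sets Life = 7 and removes its equation (Life <- 2·Load + 2·Creep + 5).
Strain is not downstream of the intervention, so its value is determined by the original equations.
Strain = -Load + 3·Stress + 6  [with Load=2, Stress=2]  = 10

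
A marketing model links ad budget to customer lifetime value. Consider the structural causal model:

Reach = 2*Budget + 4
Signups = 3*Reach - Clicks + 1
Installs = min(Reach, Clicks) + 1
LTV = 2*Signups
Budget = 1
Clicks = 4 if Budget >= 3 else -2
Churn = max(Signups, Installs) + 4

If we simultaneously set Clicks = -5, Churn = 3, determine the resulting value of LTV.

48

Under do(Clicks = -5, Churn = 3), each intervened variable's structural equation is replaced by its fixed value.
Reach = 2*Budget + 4  [with Budget=1]  = 6
Signups = 3*Reach - Clicks + 1  [with Reach=6, Clicks=-5]  = 24
LTV = 2*Signups  [with Signups=24]  = 48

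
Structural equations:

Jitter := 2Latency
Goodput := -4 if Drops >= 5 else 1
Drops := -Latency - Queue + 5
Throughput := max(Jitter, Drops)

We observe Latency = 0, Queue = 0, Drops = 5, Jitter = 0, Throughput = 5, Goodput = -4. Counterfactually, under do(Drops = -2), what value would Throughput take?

0

do(Drops=-2) replaces the equation Drops := -Latency - Queue + 5 with the constant Drops = -2.
Jitter = 2Latency  [with Latency=0]  = 0
Throughput = max(Jitter, Drops)  [with Jitter=0, Drops=-2]  = 0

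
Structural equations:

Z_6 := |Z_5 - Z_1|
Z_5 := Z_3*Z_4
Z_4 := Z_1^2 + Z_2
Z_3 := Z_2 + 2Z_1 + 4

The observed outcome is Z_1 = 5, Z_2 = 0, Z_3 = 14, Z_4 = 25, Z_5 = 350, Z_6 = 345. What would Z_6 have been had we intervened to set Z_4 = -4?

Under do(Z_4=-4), the mechanism Z_4 := Z_1^2 + Z_2 is discarded; Z_4 is fixed at -4.
Z_3 = Z_2 + 2Z_1 + 4  [with Z_2=0, Z_1=5]  = 14
Z_5 = Z_3*Z_4  [with Z_3=14, Z_4=-4]  = -56
Z_6 = |Z_5 - Z_1|  [with Z_5=-56, Z_1=5]  = 61

61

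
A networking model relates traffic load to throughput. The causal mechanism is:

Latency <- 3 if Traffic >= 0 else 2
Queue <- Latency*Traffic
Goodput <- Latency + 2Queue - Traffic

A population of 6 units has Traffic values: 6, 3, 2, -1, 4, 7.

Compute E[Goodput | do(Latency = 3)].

do(Latency=3) breaks Latency's dependence on Traffic. With Latency=3 fixed, Goodput across the units is 33, 18, 13, -2, 23, 38, mean 20.5.

20.5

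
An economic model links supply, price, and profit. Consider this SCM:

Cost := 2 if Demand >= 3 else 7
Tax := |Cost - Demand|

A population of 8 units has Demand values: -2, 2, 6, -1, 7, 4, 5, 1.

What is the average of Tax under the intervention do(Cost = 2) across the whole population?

2.75

Every unit gets Cost=2 under the intervention. Tax values become 4, 0, 4, 3, 5, 2, 3, 1; E[Tax|do(Cost=2)] = 2.75.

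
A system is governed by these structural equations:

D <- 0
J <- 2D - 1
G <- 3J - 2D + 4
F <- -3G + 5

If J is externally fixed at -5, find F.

Under do(J=-5), the mechanism J <- 2D - 1 is discarded; J is fixed at -5.
G = 3J - 2D + 4  [with J=-5, D=0]  = -11
F = -3G + 5  [with G=-11]  = 38

38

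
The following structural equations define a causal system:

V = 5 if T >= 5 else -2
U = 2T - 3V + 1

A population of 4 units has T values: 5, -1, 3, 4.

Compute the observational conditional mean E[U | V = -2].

Conditioning on V=-2 selects the 3 unit(s) with T ∈ {-1, 3, 4}. Their U values: 5, 13, 15. Mean = 11.

11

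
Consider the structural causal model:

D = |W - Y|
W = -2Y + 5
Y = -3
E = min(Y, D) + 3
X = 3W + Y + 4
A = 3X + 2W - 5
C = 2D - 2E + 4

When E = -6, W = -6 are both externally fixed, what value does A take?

Setting E = -6, W = -6 by intervention discards those variables' equations.
X = 3W + Y + 4  [with W=-6, Y=-3]  = -17
A = 3X + 2W - 5  [with X=-17, W=-6]  = -68

-68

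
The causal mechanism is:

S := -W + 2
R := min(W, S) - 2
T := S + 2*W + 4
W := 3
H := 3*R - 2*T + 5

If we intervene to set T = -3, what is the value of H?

Intervening sets T = -3 and removes its equation (T := S + 2*W + 4).
S = -W + 2  [with W=3]  = -1
R = min(W, S) - 2  [with W=3, S=-1]  = -3
H = 3*R - 2*T + 5  [with R=-3, T=-3]  = 2

2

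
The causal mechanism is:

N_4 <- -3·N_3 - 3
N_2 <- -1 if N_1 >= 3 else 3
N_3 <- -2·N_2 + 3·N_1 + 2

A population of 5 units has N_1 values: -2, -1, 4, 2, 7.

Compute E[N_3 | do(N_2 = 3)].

2

The intervention sets N_2=3 in all 5 units regardless of N_1. Recomputing N_3 per unit gives -10, -7, 8, 2, 17; average 2.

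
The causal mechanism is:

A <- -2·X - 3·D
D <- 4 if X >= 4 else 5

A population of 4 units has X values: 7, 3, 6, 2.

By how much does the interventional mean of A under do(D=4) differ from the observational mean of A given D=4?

4

Under do(D=4), D's equation is replaced by D=4 for every unit. Per-unit A: -26, -18, -24, -16. Mean = -21.
Observing D=4 restricts to units where D's equation naturally yields 4: X ∈ {7, 6}. In that subpopulation A = -26, -24, mean -25.
Difference = -21 − (-25) = 4.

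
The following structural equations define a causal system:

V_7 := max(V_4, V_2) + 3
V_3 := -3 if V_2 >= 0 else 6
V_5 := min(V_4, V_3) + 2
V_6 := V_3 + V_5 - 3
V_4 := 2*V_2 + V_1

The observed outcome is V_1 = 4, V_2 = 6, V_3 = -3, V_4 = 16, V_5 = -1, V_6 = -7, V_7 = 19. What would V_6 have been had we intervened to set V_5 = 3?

The intervention breaks the incoming arrows to V_5: V_5 := min(V_4, V_3) + 2 no longer applies, and V_5 = 3.
V_3 = -3 if V_2 >= 0 else 6  [with V_2=6]  = -3
V_6 = V_3 + V_5 - 3  [with V_3=-3, V_5=3]  = -3

-3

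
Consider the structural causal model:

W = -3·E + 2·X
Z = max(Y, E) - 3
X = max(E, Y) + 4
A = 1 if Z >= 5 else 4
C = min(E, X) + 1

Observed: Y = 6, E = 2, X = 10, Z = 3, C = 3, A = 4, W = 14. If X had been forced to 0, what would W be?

The intervention breaks the incoming arrows to X: X = max(E, Y) + 4 no longer applies, and X = 0.
W = -3·E + 2·X  [with E=2, X=0]  = -6

-6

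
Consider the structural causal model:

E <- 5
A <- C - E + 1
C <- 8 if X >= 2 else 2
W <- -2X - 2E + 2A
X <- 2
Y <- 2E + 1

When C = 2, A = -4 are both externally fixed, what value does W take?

-22

Setting C = 2, A = -4 by intervention discards those variables' equations.
W = -2X - 2E + 2A  [with X=2, E=5, A=-4]  = -22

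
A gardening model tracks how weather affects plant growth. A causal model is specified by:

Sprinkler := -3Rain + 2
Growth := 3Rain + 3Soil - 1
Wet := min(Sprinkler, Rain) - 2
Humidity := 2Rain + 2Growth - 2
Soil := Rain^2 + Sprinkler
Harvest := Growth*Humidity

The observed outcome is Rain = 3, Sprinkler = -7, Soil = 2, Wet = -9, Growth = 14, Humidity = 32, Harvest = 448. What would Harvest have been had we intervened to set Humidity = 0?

Intervening sets Humidity = 0 and removes its equation (Humidity := 2Rain + 2Growth - 2).
Sprinkler = -3Rain + 2  [with Rain=3]  = -7
Soil = Rain^2 + Sprinkler  [with Rain=3, Sprinkler=-7]  = 2
Growth = 3Rain + 3Soil - 1  [with Rain=3, Soil=2]  = 14
Harvest = Growth*Humidity  [with Growth=14, Humidity=0]  = 0

0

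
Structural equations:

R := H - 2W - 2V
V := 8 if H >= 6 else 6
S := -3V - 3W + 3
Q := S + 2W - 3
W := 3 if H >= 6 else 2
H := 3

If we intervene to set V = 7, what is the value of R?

-15

Under do(V=7), the mechanism V := 8 if H >= 6 else 6 is discarded; V is fixed at 7.
W = 3 if H >= 6 else 2  [with H=3]  = 2
R = H - 2W - 2V  [with H=3, W=2, V=7]  = -15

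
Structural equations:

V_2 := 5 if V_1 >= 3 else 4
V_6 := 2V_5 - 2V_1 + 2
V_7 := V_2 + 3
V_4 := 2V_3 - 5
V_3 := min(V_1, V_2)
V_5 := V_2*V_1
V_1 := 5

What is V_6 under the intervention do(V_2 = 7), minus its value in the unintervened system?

Under do(V_2=7), the mechanism V_2 := 5 if V_1 >= 3 else 4 is discarded; V_2 is fixed at 7.
V_5 = V_2*V_1  [with V_2=7, V_1=5]  = 35
V_6 = 2V_5 - 2V_1 + 2  [with V_5=35, V_1=5]  = 62
Without intervention: V_2 = 5 if V_1 >= 3 else 4  [with V_1=5]  = 5; V_5 = V_2*V_1  [with V_2=5, V_1=5]  = 25; V_6 = 2V_5 - 2V_1 + 2  [with V_5=25, V_1=5]  = 42.
Change = 62 − 42 = 20.

20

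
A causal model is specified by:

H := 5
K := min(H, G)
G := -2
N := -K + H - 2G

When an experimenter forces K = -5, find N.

The intervention breaks the incoming arrows to K: K := min(H, G) no longer applies, and K = -5.
N = -K + H - 2G  [with K=-5, H=5, G=-2]  = 14

14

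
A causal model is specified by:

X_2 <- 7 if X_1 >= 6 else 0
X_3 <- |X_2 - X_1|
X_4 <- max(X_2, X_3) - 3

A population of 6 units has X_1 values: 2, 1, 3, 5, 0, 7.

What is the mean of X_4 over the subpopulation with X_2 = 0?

E[X_4|X_2=0] averages over only the 5 units with X_2=0 (X_1 = 2, 1, 3, 5, 0): X_4 = -1, -2, 0, 2, -3, mean -0.8.

-0.8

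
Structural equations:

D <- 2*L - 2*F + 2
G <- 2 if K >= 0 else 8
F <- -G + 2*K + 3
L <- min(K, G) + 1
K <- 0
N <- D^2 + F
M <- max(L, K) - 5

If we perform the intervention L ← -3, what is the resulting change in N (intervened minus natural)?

32

The intervention breaks the incoming arrows to L: L <- min(K, G) + 1 no longer applies, and L = -3.
G = 2 if K >= 0 else 8  [with K=0]  = 2
F = -G + 2*K + 3  [with G=2, K=0]  = 1
D = 2*L - 2*F + 2  [with L=-3, F=1]  = -6
N = D^2 + F  [with D=-6, F=1]  = 37
Without intervention: G = 2 if K >= 0 else 8  [with K=0]  = 2; L = min(K, G) + 1  [with K=0, G=2]  = 1; F = -G + 2*K + 3  [with G=2, K=0]  = 1; D = 2*L - 2*F + 2  [with L=1, F=1]  = 2; N = D^2 + F  [with D=2, F=1]  = 5.
Change = 37 − 5 = 32.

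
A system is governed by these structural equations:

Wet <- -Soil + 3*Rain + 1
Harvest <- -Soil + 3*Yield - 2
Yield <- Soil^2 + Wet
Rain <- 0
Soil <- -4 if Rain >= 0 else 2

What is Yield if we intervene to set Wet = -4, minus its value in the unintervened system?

-9

The intervention breaks the incoming arrows to Wet: Wet <- -Soil + 3*Rain + 1 no longer applies, and Wet = -4.
Soil = -4 if Rain >= 0 else 2  [with Rain=0]  = -4
Yield = Soil^2 + Wet  [with Soil=-4, Wet=-4]  = 12
Without intervention: Soil = -4 if Rain >= 0 else 2  [with Rain=0]  = -4; Wet = -Soil + 3*Rain + 1  [with Soil=-4, Rain=0]  = 5; Yield = Soil^2 + Wet  [with Soil=-4, Wet=5]  = 21.
Change = 12 − 21 = -9.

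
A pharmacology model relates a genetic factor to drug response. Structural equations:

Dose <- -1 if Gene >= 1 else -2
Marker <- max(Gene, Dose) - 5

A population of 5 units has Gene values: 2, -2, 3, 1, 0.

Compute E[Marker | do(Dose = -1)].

-4

The intervention sets Dose=-1 in all 5 units regardless of Gene. Recomputing Marker per unit gives -3, -6, -2, -4, -5; average -4.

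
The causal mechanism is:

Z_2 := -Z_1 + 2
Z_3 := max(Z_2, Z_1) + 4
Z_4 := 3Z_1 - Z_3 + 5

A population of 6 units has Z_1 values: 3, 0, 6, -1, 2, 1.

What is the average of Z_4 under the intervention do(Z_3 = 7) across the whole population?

3.5

Every unit gets Z_3=7 under the intervention. Z_4 values become 7, -2, 16, -5, 4, 1; E[Z_4|do(Z_3=7)] = 3.5.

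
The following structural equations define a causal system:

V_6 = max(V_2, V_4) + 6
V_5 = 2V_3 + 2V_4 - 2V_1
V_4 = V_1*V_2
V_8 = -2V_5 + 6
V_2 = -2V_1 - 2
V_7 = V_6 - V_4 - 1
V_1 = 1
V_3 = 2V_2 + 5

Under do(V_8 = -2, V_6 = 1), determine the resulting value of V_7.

4

Setting V_8 = -2, V_6 = 1 by intervention discards those variables' equations.
V_2 = -2V_1 - 2  [with V_1=1]  = -4
V_4 = V_1*V_2  [with V_1=1, V_2=-4]  = -4
V_7 = V_6 - V_4 - 1  [with V_6=1, V_4=-4]  = 4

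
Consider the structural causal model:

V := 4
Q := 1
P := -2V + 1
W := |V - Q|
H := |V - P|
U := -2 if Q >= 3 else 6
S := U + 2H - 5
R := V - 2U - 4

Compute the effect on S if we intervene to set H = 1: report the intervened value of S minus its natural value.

-20

Under do(H=1), the mechanism H := |V - P| is discarded; H is fixed at 1.
U = -2 if Q >= 3 else 6  [with Q=1]  = 6
S = U + 2H - 5  [with U=6, H=1]  = 3
Without intervention: P = -2V + 1  [with V=4]  = -7; H = |V - P|  [with V=4, P=-7]  = 11; U = -2 if Q >= 3 else 6  [with Q=1]  = 6; S = U + 2H - 5  [with U=6, H=11]  = 23.
Change = 3 − 23 = -20.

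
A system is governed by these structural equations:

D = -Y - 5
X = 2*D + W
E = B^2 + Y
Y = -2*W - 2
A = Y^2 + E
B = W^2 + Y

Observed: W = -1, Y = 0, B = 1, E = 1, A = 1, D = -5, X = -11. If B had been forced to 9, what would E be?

The intervention breaks the incoming arrows to B: B = W^2 + Y no longer applies, and B = 9.
Y = -2*W - 2  [with W=-1]  = 0
E = B^2 + Y  [with B=9, Y=0]  = 81

81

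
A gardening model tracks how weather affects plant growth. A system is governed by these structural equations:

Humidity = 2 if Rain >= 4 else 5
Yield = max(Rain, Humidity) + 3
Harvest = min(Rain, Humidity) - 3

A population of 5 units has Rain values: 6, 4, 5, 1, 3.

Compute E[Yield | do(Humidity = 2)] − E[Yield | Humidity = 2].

-1

The intervention sets Humidity=2 in all 5 units regardless of Rain. Recomputing Yield per unit gives 9, 7, 8, 5, 6; average 7.
Observing Humidity=2 restricts to units where Humidity's equation naturally yields 2: Rain ∈ {6, 4, 5}. In that subpopulation Yield = 9, 7, 8, mean 8.
Difference = 7 − 8 = -1.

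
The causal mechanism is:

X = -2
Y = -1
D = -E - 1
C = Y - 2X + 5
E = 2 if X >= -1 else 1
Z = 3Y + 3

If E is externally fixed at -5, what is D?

Under do(E=-5), the mechanism E = 2 if X >= -1 else 1 is discarded; E is fixed at -5.
D = -E - 1  [with E=-5]  = 4

4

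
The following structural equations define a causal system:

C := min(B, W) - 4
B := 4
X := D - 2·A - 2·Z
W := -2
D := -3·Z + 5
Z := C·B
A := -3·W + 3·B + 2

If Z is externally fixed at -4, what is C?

-6

The intervention breaks the incoming arrows to Z: Z := C·B no longer applies, and Z = -4.
Since C is not a descendant of the intervened variable, it is unaffected.
C = min(B, W) - 4  [with B=4, W=-2]  = -6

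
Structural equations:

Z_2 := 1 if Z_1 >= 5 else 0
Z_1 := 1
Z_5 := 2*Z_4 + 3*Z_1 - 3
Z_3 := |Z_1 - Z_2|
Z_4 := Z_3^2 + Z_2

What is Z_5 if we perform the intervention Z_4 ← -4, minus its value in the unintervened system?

-10

Intervening sets Z_4 = -4 and removes its equation (Z_4 := Z_3^2 + Z_2).
Z_5 = 2*Z_4 + 3*Z_1 - 3  [with Z_4=-4, Z_1=1]  = -8
Without intervention: Z_2 = 1 if Z_1 >= 5 else 0  [with Z_1=1]  = 0; Z_3 = |Z_1 - Z_2|  [with Z_1=1, Z_2=0]  = 1; Z_4 = Z_3^2 + Z_2  [with Z_3=1, Z_2=0]  = 1; Z_5 = 2*Z_4 + 3*Z_1 - 3  [with Z_4=1, Z_1=1]  = 2.
Change = -8 − 2 = -10.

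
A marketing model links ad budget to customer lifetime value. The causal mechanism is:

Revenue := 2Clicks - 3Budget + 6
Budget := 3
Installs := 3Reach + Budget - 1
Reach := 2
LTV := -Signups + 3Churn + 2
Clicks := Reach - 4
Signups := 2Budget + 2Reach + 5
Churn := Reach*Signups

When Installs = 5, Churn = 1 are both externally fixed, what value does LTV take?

Under do(Installs = 5, Churn = 1), each intervened variable's structural equation is replaced by its fixed value.
Signups = 2Budget + 2Reach + 5  [with Budget=3, Reach=2]  = 15
LTV = -Signups + 3Churn + 2  [with Signups=15, Churn=1]  = -10

-10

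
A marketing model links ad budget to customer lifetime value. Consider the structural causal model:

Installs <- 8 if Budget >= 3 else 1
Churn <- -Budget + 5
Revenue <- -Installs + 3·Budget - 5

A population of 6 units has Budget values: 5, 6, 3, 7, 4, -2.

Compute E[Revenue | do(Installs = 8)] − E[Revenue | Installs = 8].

do(Installs=8) breaks Installs's dependence on Budget. With Installs=8 fixed, Revenue across the units is 2, 5, -4, 8, -1, -19, mean -1.5.
Observing Installs=8 restricts to units where Installs's equation naturally yields 8: Budget ∈ {5, 6, 3, 7, 4}. In that subpopulation Revenue = 2, 5, -4, 8, -1, mean 2.
Difference = -1.5 − 2 = -3.5.

-3.5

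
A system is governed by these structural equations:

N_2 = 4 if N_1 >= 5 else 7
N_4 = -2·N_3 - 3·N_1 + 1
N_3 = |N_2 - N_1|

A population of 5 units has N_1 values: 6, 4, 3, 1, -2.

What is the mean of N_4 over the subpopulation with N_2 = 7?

-14.5

Conditioning on N_2=7 selects the 4 unit(s) with N_1 ∈ {4, 3, 1, -2}. Their N_4 values: -17, -16, -14, -11. Mean = -14.5.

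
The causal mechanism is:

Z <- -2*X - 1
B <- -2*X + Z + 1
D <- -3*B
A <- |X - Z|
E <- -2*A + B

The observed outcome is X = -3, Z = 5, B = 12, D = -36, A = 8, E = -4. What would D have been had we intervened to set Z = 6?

-39

Under do(Z=6), the mechanism Z <- -2*X - 1 is discarded; Z is fixed at 6.
B = -2*X + Z + 1  [with X=-3, Z=6]  = 13
D = -3*B  [with B=13]  = -39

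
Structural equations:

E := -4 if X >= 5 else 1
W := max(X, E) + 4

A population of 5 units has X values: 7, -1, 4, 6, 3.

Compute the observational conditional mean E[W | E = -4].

10.5

E[W|E=-4] averages over only the 2 units with E=-4 (X = 7, 6): W = 11, 10, mean 10.5.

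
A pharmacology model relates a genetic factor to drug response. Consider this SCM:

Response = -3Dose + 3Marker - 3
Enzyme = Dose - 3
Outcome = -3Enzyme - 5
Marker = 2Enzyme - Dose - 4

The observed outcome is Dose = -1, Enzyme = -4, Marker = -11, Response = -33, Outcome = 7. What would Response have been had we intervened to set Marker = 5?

The intervention breaks the incoming arrows to Marker: Marker = 2Enzyme - Dose - 4 no longer applies, and Marker = 5.
Response = -3Dose + 3Marker - 3  [with Dose=-1, Marker=5]  = 15

15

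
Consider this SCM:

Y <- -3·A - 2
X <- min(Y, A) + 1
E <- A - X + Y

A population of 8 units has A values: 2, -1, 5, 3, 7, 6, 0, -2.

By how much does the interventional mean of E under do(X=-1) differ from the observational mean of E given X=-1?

-7

Under do(X=-1), X's equation is replaced by X=-1 for every unit. Per-unit E: -5, 1, -11, -7, -15, -13, -1, 3. Mean = -6.
Observing X=-1 restricts to units where X's equation naturally yields -1: A ∈ {0, -2}. In that subpopulation E = -1, 3, mean 1.
Difference = -6 − 1 = -7.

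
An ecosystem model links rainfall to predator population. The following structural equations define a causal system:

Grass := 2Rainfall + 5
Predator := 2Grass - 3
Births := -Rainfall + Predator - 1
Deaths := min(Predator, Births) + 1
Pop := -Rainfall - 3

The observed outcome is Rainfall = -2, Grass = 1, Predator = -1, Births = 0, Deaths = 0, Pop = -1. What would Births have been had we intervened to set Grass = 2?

Under do(Grass=2), the mechanism Grass := 2Rainfall + 5 is discarded; Grass is fixed at 2.
Predator = 2Grass - 3  [with Grass=2]  = 1
Births = -Rainfall + Predator - 1  [with Rainfall=-2, Predator=1]  = 2

2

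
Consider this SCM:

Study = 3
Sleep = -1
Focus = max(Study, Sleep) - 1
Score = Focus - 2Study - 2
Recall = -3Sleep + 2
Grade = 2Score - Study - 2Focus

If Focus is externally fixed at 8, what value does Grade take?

-19

The intervention breaks the incoming arrows to Focus: Focus = max(Study, Sleep) - 1 no longer applies, and Focus = 8.
Score = Focus - 2Study - 2  [with Focus=8, Study=3]  = 0
Grade = 2Score - Study - 2Focus  [with Score=0, Study=3, Focus=8]  = -19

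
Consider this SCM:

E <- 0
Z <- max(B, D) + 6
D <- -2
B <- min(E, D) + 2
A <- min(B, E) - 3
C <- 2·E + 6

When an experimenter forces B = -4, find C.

The intervention breaks the incoming arrows to B: B <- min(E, D) + 2 no longer applies, and B = -4.
C is not downstream of the intervention, so its value is determined by the original equations.
C = 2·E + 6  [with E=0]  = 6

6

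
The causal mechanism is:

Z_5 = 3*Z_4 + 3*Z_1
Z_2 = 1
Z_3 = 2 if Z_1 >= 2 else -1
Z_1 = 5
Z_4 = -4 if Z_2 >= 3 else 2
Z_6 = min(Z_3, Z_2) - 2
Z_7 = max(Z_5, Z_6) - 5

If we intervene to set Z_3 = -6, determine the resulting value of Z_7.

The intervention breaks the incoming arrows to Z_3: Z_3 = 2 if Z_1 >= 2 else -1 no longer applies, and Z_3 = -6.
Z_4 = -4 if Z_2 >= 3 else 2  [with Z_2=1]  = 2
Z_5 = 3*Z_4 + 3*Z_1  [with Z_4=2, Z_1=5]  = 21
Z_6 = min(Z_3, Z_2) - 2  [with Z_3=-6, Z_2=1]  = -8
Z_7 = max(Z_5, Z_6) - 5  [with Z_5=21, Z_6=-8]  = 16

16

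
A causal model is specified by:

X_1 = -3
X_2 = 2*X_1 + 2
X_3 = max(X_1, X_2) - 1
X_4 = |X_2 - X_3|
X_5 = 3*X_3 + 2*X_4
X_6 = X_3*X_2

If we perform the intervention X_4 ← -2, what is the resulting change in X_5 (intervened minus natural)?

Intervening sets X_4 = -2 and removes its equation (X_4 = |X_2 - X_3|).
X_2 = 2*X_1 + 2  [with X_1=-3]  = -4
X_3 = max(X_1, X_2) - 1  [with X_1=-3, X_2=-4]  = -4
X_5 = 3*X_3 + 2*X_4  [with X_3=-4, X_4=-2]  = -16
Without intervention: X_2 = 2*X_1 + 2  [with X_1=-3]  = -4; X_3 = max(X_1, X_2) - 1  [with X_1=-3, X_2=-4]  = -4; X_4 = |X_2 - X_3|  [with X_2=-4, X_3=-4]  = 0; X_5 = 3*X_3 + 2*X_4  [with X_3=-4, X_4=0]  = -12.
Change = -16 − (-12) = -4.

-4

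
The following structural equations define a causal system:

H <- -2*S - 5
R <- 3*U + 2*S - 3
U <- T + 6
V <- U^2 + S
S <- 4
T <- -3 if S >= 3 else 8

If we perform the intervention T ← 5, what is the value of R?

Under do(T=5), the mechanism T <- -3 if S >= 3 else 8 is discarded; T is fixed at 5.
U = T + 6  [with T=5]  = 11
R = 3*U + 2*S - 3  [with U=11, S=4]  = 38

38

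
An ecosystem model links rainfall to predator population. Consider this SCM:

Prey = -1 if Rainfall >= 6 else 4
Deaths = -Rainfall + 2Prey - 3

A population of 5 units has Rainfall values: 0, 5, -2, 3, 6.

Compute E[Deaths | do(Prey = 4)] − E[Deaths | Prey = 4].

-0.9

The intervention sets Prey=4 in all 5 units regardless of Rainfall. Recomputing Deaths per unit gives 5, 0, 7, 2, -1; average 2.6.
Conditioning on Prey=4 selects the 4 unit(s) with Rainfall ∈ {0, 5, -2, 3}. Their Deaths values: 5, 0, 7, 2. Mean = 3.5.
Difference = 2.6 − 3.5 = -0.9.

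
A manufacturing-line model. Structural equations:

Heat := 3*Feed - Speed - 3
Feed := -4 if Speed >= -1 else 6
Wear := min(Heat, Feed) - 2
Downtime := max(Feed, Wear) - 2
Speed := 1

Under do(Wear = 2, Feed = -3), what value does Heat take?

Setting Wear = 2, Feed = -3 by intervention discards those variables' equations.
Heat = 3*Feed - Speed - 3  [with Feed=-3, Speed=1]  = -13

-13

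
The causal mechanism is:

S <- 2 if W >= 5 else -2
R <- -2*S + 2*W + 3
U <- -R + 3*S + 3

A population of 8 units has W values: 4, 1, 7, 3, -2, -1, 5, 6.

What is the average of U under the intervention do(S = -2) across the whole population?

-15.75

Every unit gets S=-2 under the intervention. U values become -18, -12, -24, -16, -6, -8, -20, -22; E[U|do(S=-2)] = -15.75.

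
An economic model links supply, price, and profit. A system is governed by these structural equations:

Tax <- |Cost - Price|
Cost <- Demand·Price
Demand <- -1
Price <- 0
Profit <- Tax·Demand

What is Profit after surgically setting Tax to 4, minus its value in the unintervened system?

-4

Intervening sets Tax = 4 and removes its equation (Tax <- |Cost - Price|).
Profit = Tax·Demand  [with Tax=4, Demand=-1]  = -4
Without intervention: Cost = Demand·Price  [with Demand=-1, Price=0]  = 0; Tax = |Cost - Price|  [with Cost=0, Price=0]  = 0; Profit = Tax·Demand  [with Tax=0, Demand=-1]  = 0.
Change = -4 − 0 = -4.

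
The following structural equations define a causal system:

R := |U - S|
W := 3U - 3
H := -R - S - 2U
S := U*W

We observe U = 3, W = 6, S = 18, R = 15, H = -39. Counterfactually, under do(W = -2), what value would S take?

-6

The intervention breaks the incoming arrows to W: W := 3U - 3 no longer applies, and W = -2.
S = U*W  [with U=3, W=-2]  = -6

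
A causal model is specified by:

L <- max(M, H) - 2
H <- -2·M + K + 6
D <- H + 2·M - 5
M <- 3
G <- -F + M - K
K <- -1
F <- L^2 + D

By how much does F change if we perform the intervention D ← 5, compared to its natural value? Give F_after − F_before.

Under do(D=5), the mechanism D <- H + 2·M - 5 is discarded; D is fixed at 5.
H = -2·M + K + 6  [with M=3, K=-1]  = -1
L = max(M, H) - 2  [with M=3, H=-1]  = 1
F = L^2 + D  [with L=1, D=5]  = 6
Without intervention: H = -2·M + K + 6  [with M=3, K=-1]  = -1; D = H + 2·M - 5  [with H=-1, M=3]  = 0; L = max(M, H) - 2  [with M=3, H=-1]  = 1; F = L^2 + D  [with L=1, D=0]  = 1.
Change = 6 − 1 = 5.

5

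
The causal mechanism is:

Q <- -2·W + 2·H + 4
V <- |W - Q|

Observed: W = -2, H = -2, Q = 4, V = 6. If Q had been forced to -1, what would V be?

1

The intervention breaks the incoming arrows to Q: Q <- -2·W + 2·H + 4 no longer applies, and Q = -1.
V = |W - Q|  [with W=-2, Q=-1]  = 1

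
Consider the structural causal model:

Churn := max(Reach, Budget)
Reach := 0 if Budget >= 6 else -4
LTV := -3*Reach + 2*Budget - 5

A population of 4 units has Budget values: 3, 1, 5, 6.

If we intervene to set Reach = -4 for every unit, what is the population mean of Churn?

3.75

The intervention sets Reach=-4 in all 4 units regardless of Budget. Recomputing Churn per unit gives 3, 1, 5, 6; average 3.75.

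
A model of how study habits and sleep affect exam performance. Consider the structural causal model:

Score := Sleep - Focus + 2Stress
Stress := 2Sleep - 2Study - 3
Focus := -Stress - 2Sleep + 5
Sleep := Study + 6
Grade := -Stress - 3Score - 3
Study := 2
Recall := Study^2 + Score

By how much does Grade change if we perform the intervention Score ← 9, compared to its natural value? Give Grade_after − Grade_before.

111

Under do(Score=9), the mechanism Score := Sleep - Focus + 2Stress is discarded; Score is fixed at 9.
Sleep = Study + 6  [with Study=2]  = 8
Stress = 2Sleep - 2Study - 3  [with Sleep=8, Study=2]  = 9
Grade = -Stress - 3Score - 3  [with Stress=9, Score=9]  = -39
Without intervention: Sleep = Study + 6  [with Study=2]  = 8; Stress = 2Sleep - 2Study - 3  [with Sleep=8, Study=2]  = 9; Focus = -Stress - 2Sleep + 5  [with Stress=9, Sleep=8]  = -20; Score = Sleep - Focus + 2Stress  [with Sleep=8, Focus=-20, Stress=9]  = 46; Grade = -Stress - 3Score - 3  [with Stress=9, Score=46]  = -150.
Change = -39 − (-150) = 111.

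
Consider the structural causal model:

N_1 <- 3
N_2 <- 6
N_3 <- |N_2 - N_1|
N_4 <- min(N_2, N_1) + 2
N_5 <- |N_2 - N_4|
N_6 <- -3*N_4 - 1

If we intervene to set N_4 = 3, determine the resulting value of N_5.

3

Intervening sets N_4 = 3 and removes its equation (N_4 <- min(N_2, N_1) + 2).
N_5 = |N_2 - N_4|  [with N_2=6, N_4=3]  = 3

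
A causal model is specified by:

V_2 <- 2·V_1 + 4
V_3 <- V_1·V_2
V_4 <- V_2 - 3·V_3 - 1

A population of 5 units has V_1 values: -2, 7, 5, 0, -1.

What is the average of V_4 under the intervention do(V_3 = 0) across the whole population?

6.6

The intervention sets V_3=0 in all 5 units regardless of V_1. Recomputing V_4 per unit gives -1, 17, 13, 3, 1; average 6.6.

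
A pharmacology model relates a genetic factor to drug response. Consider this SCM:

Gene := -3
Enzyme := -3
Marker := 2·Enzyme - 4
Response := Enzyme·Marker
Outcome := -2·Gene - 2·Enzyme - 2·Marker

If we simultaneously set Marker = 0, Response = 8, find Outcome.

Setting Marker = 0, Response = 8 by intervention discards those variables' equations.
Outcome = -2·Gene - 2·Enzyme - 2·Marker  [with Gene=-3, Enzyme=-3, Marker=0]  = 12

12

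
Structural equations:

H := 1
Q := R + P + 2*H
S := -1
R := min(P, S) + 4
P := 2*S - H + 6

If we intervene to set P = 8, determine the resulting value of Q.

13

do(P=8) replaces the equation P := 2*S - H + 6 with the constant P = 8.
R = min(P, S) + 4  [with P=8, S=-1]  = 3
Q = R + P + 2*H  [with R=3, P=8, H=1]  = 13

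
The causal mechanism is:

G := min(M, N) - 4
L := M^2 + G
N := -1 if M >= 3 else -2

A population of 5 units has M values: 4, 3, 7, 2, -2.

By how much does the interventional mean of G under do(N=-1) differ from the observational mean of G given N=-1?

-0.2

The intervention sets N=-1 in all 5 units regardless of M. Recomputing G per unit gives -5, -5, -5, -5, -6; average -5.2.
Conditioning on N=-1 selects the 3 unit(s) with M ∈ {4, 3, 7}. Their G values: -5, -5, -5. Mean = -5.
Difference = -5.2 − (-5) = -0.2.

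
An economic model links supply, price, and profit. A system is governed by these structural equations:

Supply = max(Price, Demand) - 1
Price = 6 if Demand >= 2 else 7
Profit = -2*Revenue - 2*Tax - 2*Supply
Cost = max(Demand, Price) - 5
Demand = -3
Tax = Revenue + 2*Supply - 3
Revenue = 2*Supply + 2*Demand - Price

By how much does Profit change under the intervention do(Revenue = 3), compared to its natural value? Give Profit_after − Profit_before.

Under do(Revenue=3), the mechanism Revenue = 2*Supply + 2*Demand - Price is discarded; Revenue is fixed at 3.
Price = 6 if Demand >= 2 else 7  [with Demand=-3]  = 7
Supply = max(Price, Demand) - 1  [with Price=7, Demand=-3]  = 6
Tax = Revenue + 2*Supply - 3  [with Revenue=3, Supply=6]  = 12
Profit = -2*Revenue - 2*Tax - 2*Supply  [with Revenue=3, Tax=12, Supply=6]  = -42
Without intervention: Price = 6 if Demand >= 2 else 7  [with Demand=-3]  = 7; Supply = max(Price, Demand) - 1  [with Price=7, Demand=-3]  = 6; Revenue = 2*Supply + 2*Demand - Price  [with Supply=6, Demand=-3, Price=7]  = -1; Tax = Revenue + 2*Supply - 3  [with Revenue=-1, Supply=6]  = 8; Profit = -2*Revenue - 2*Tax - 2*Supply  [with Revenue=-1, Tax=8, Supply=6]  = -26.
Change = -42 − (-26) = -16.

-16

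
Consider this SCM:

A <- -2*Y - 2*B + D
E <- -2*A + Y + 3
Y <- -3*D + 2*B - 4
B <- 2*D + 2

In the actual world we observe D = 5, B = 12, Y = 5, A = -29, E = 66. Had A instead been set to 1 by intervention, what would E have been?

6

Intervening sets A = 1 and removes its equation (A <- -2*Y - 2*B + D).
B = 2*D + 2  [with D=5]  = 12
Y = -3*D + 2*B - 4  [with D=5, B=12]  = 5
E = -2*A + Y + 3  [with A=1, Y=5]  = 6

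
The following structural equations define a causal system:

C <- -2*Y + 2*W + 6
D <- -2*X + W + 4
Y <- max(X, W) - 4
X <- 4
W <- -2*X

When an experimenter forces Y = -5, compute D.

The intervention breaks the incoming arrows to Y: Y <- max(X, W) - 4 no longer applies, and Y = -5.
D is not downstream of the intervention, so its value is determined by the original equations.
W = -2*X  [with X=4]  = -8
D = -2*X + W + 4  [with X=4, W=-8]  = -12

-12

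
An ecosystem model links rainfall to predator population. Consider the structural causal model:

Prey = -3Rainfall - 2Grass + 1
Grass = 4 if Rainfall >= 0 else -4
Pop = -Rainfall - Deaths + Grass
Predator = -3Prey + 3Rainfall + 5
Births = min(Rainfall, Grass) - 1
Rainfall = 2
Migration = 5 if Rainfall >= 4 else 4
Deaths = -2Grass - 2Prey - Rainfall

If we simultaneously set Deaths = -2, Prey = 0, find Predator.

Under do(Deaths = -2, Prey = 0), each intervened variable's structural equation is replaced by its fixed value.
Predator = -3Prey + 3Rainfall + 5  [with Prey=0, Rainfall=2]  = 11

11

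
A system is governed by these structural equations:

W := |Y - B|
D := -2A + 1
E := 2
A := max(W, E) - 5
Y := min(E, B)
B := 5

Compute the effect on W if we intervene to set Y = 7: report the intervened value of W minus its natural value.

The intervention breaks the incoming arrows to Y: Y := min(E, B) no longer applies, and Y = 7.
W = |Y - B|  [with Y=7, B=5]  = 2
Without intervention: Y = min(E, B)  [with E=2, B=5]  = 2; W = |Y - B|  [with Y=2, B=5]  = 3.
Change = 2 − 3 = -1.

-1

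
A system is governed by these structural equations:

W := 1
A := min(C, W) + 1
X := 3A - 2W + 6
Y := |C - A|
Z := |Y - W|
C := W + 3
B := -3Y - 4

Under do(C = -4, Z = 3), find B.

-7

Under do(C = -4, Z = 3), each intervened variable's structural equation is replaced by its fixed value.
A = min(C, W) + 1  [with C=-4, W=1]  = -3
Y = |C - A|  [with C=-4, A=-3]  = 1
B = -3Y - 4  [with Y=1]  = -7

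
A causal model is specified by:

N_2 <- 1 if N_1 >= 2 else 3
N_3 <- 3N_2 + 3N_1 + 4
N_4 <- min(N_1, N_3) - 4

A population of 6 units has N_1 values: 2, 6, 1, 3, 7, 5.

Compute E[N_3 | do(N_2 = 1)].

Under do(N_2=1), N_2's equation is replaced by N_2=1 for every unit. Per-unit N_3: 13, 25, 10, 16, 28, 22. Mean = 19.

19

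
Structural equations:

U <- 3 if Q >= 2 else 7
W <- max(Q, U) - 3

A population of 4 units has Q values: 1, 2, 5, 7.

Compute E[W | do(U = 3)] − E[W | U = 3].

-0.5

do(U=3) breaks U's dependence on Q. With U=3 fixed, W across the units is 0, 0, 2, 4, mean 1.5.
Conditioning on U=3 selects the 3 unit(s) with Q ∈ {2, 5, 7}. Their W values: 0, 2, 4. Mean = 2.
Difference = 1.5 − 2 = -0.5.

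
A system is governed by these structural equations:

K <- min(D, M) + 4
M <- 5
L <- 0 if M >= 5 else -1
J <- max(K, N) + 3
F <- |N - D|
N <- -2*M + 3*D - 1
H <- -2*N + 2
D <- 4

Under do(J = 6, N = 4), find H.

Under do(J = 6, N = 4), each intervened variable's structural equation is replaced by its fixed value.
H = -2*N + 2  [with N=4]  = -6

-6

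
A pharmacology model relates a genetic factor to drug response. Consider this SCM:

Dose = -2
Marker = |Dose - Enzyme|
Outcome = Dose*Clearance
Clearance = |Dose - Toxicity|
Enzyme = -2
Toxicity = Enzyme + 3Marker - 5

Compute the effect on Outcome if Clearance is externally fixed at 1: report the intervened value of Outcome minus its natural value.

8

The intervention breaks the incoming arrows to Clearance: Clearance = |Dose - Toxicity| no longer applies, and Clearance = 1.
Outcome = Dose*Clearance  [with Dose=-2, Clearance=1]  = -2
Without intervention: Marker = |Dose - Enzyme|  [with Dose=-2, Enzyme=-2]  = 0; Toxicity = Enzyme + 3Marker - 5  [with Enzyme=-2, Marker=0]  = -7; Clearance = |Dose - Toxicity|  [with Dose=-2, Toxicity=-7]  = 5; Outcome = Dose*Clearance  [with Dose=-2, Clearance=5]  = -10.
Change = -2 − (-10) = 8.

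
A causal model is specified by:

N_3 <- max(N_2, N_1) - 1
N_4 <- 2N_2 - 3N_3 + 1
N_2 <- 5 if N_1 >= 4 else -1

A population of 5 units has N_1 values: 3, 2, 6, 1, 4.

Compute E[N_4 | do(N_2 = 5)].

-1.6

do(N_2=5) breaks N_2's dependence on N_1. With N_2=5 fixed, N_4 across the units is -1, -1, -4, -1, -1, mean -1.6.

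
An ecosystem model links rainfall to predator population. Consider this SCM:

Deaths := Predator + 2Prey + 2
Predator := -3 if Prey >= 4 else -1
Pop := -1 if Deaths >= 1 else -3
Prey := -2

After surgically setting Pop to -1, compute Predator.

-1

The intervention breaks the incoming arrows to Pop: Pop := -1 if Deaths >= 1 else -3 no longer applies, and Pop = -1.
Since Predator is not a descendant of the intervened variable, it is unaffected.
Predator = -3 if Prey >= 4 else -1  [with Prey=-2]  = -1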